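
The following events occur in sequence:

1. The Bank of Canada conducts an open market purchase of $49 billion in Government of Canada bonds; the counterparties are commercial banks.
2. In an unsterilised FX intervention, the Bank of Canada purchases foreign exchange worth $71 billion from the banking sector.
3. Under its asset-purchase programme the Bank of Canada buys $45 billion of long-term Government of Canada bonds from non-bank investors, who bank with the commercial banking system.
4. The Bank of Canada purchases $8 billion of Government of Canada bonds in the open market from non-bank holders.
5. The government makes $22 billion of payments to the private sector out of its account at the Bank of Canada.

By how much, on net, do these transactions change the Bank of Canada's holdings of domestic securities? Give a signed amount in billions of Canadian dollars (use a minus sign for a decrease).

+$102 billion

OMO purchase (from banks) $49 billion: securities added to the Bank of Canada's portfolio → +$49B.
FX purchase $71 billion: the Bank of Canada's securities portfolio is untouched → 0.
Asset purchase (from non-banks) $45 billion: securities added to the Bank of Canada's portfolio → +$45B.
Asset purchase (from non-banks) $8 billion: securities added to the Bank of Canada's portfolio → +$8B.
Government spending $22 billion: the Bank of Canada's securities portfolio is untouched → 0.
Net: 49 + 0 + 45 + 8 + 0 = +$102 billion.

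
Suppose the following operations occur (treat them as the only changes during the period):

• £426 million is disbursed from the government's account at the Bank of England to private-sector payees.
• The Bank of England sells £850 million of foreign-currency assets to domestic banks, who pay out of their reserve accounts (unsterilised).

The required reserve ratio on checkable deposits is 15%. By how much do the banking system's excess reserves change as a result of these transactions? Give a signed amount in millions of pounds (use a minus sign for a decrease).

-£487.9 million

Government spending £426 million: reserves +£426M, deposits +£426M.
FX sale £850 million: reserves −£850M, deposits 0.
Totals: Δreserves = −£424M, Δdeposits = +£426M.
Δrequired reserves = 15% × +£426M = +£63.9M.
Δexcess reserves = Δreserves − Δrequired = −£424M − (+£63.9M) = -£487.9 million.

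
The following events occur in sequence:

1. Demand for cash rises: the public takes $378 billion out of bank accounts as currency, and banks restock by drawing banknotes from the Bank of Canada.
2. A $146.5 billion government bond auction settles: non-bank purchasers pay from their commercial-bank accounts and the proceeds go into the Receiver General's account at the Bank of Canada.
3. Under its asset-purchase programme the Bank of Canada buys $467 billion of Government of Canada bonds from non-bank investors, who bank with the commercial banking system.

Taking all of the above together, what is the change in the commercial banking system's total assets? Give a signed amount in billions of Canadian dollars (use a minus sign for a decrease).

-$57.5 billion

Bank of Canada balance sheet:
  Assets:      Securities +$467B
  Liabilities: Bank reserves −$57.5B, Currency in circulation +$378B, Government deposits +$146.5B
Commercial banking system:
  Assets:      Reserves at CB −$57.5B
  Liabilities: Checkable deposits −$57.5B
Change in total bank assets = -$57.5 billion.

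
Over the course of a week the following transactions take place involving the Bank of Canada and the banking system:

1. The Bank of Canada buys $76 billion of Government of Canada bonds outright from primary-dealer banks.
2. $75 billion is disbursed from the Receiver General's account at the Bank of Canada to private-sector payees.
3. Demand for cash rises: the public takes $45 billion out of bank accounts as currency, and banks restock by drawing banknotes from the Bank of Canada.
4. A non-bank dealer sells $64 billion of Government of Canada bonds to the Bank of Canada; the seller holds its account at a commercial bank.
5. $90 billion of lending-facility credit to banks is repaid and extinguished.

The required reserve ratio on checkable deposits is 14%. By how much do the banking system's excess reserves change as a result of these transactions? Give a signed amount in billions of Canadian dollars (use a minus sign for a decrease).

OMO purchase (from banks) $76 billion: reserves +$76B, deposits 0.
Government spending $75 billion: reserves +$75B, deposits +$75B.
Currency withdrawal $45 billion: reserves −$45B, deposits −$45B.
Asset purchase (from non-banks) $64 billion: reserves +$64B, deposits +$64B.
Discount-window repayment $90 billion: reserves −$90B, deposits 0.
Totals: Δreserves = +$80B, Δdeposits = +$94B.
Δrequired reserves = 14% × +$94B = +$13.16B.
Δexcess reserves = Δreserves − Δrequired = +$80B − (+$13.16B) = +$66.84 billion.

+$66.84 billion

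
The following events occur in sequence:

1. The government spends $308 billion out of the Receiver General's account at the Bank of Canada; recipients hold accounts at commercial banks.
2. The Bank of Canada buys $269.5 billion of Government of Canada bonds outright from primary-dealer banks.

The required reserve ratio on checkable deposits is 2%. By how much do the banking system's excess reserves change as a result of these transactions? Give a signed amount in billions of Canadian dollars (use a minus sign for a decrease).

Government spending $308 billion: reserves +$308B, deposits +$308B.
OMO purchase (from banks) $269.5 billion: reserves +$269.5B, deposits 0.
Totals: Δreserves = +$577.5B, Δdeposits = +$308B.
Δrequired reserves = 2% × +$308B = +$6.16B.
Δexcess reserves = Δreserves − Δrequired = +$577.5B − (+$6.16B) = +$571.34 billion.

+$571.34 billion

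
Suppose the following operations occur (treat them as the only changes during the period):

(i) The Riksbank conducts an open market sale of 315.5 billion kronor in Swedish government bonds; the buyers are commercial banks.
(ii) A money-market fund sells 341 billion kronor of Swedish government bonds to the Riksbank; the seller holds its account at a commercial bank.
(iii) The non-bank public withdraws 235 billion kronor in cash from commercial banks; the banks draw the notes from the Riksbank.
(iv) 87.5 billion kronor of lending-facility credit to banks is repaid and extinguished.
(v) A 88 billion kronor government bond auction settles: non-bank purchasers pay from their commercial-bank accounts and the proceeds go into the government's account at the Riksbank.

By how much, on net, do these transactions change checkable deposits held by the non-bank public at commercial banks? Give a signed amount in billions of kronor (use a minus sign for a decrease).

+18 billion

Riksbank balance sheet:
  Assets:      Securities +25.5B, Loans to banks −87.5B
  Liabilities: Bank reserves −385B, Currency in circulation +235B, Government deposits +88B
Commercial banking system:
  Assets:      Reserves at CB −385B, Securities +315.5B
  Liabilities: Checkable deposits +18B, Borrowings from CB −87.5B
So the change in checkable deposits held by the non-bank public at commercial banks is +18 billion.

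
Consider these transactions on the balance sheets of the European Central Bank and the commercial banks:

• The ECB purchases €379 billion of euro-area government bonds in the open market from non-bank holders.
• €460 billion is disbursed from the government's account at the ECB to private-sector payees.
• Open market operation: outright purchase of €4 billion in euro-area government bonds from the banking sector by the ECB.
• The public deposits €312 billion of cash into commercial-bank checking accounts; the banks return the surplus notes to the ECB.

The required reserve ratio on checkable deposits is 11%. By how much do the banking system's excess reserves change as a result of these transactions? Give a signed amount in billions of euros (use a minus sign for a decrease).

Asset purchase (from non-banks) €379 billion: reserves +€379B, deposits +€379B.
Government spending €460 billion: reserves +€460B, deposits +€460B.
OMO purchase (from banks) €4 billion: reserves +€4B, deposits 0.
Currency deposit €312 billion: reserves +€312B, deposits +€312B.
Totals: Δreserves = +€1155B, Δdeposits = +€1151B.
Δrequired reserves = 11% × +€1151B = +€126.61B.
Δexcess reserves = Δreserves − Δrequired = +€1155B − (+€126.61B) = +€1028.39 billion.

+€1028.39 billion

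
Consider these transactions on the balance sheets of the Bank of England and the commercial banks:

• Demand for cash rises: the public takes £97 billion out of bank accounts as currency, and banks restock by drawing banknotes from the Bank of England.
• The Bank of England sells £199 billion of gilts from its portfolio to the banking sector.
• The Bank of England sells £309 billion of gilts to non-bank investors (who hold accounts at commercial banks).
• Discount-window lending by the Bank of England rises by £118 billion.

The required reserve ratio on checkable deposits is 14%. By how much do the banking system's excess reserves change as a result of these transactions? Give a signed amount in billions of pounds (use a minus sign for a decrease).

-£430.16 billion

Currency withdrawal £97 billion: reserves −£97B, deposits −£97B.
OMO sale (to banks) £199 billion: reserves −£199B, deposits 0.
Asset sale (to non-banks) £309 billion: reserves −£309B, deposits −£309B.
Discount-window loan £118 billion: reserves +£118B, deposits 0.
Totals: Δreserves = −£487B, Δdeposits = −£406B.
Δrequired reserves = 14% × −£406B = −£56.84B.
Δexcess reserves = Δreserves − Δrequired = −£487B − (−£56.84B) = -£430.16 billion.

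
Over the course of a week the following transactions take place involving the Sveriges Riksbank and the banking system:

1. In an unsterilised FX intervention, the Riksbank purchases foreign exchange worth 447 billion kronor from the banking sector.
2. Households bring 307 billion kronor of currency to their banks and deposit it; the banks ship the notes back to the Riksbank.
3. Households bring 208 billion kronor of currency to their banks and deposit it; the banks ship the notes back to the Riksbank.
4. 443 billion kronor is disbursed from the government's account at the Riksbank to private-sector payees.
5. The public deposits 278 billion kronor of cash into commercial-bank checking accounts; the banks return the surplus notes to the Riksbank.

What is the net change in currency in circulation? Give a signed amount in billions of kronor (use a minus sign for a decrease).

Riksbank balance sheet:
  Assets:      Foreign assets +447B
  Liabilities: Bank reserves +1683B, Currency in circulation −793B, Government deposits −443B
Commercial banking system:
  Assets:      Reserves at CB +1683B, Foreign assets −447B
  Liabilities: Checkable deposits +1236B
So the change in currency in circulation is -793 billion.

-793 billion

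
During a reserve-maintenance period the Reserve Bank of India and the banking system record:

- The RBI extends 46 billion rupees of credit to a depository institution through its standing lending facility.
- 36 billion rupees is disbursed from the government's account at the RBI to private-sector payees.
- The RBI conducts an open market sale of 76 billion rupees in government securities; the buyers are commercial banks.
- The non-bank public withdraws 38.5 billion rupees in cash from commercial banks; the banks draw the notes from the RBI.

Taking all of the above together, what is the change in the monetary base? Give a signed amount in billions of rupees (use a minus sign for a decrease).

RBI balance sheet:
  Assets:      Securities −76B, Loans to banks +46B
  Liabilities: Bank reserves −32.5B, Currency in circulation +38.5B, Government deposits −36B
Monetary base = currency + reserves: +38.5B + (−32.5B) = +6 billion.

+6 billion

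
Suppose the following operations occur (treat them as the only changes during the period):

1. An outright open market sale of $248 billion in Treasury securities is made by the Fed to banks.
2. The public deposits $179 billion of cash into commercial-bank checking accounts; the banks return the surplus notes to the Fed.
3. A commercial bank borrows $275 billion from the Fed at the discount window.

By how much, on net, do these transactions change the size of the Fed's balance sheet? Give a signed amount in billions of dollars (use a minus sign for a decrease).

Fed balance sheet:
  Assets:      Securities −$248B, Loans to banks +$275B
  Liabilities: Bank reserves +$206B, Currency in circulation −$179B
Commercial banking system:
  Assets:      Reserves at CB +$206B, Securities +$248B
  Liabilities: Checkable deposits +$179B, Borrowings from CB +$275B
Change in total Fed assets = +$27 billion.

+$27 billion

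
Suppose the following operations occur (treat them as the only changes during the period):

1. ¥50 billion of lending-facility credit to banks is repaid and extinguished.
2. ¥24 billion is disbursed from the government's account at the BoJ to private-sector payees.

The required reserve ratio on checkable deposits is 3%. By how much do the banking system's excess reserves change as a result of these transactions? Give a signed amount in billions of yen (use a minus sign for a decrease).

-¥26.72 billion

Discount-window repayment ¥50 billion: reserves −¥50B, deposits 0.
Government spending ¥24 billion: reserves +¥24B, deposits +¥24B.
Totals: Δreserves = −¥26B, Δdeposits = +¥24B.
Δrequired reserves = 3% × +¥24B = +¥0.72B.
Δexcess reserves = Δreserves − Δrequired = −¥26B − (+¥0.72B) = -¥26.72 billion.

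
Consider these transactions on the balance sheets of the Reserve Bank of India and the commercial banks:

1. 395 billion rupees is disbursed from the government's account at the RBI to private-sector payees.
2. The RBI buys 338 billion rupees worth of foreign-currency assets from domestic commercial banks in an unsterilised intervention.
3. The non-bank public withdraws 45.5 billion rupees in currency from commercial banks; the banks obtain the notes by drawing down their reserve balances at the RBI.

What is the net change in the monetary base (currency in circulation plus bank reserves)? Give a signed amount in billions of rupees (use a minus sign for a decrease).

+733 billion

RBI balance sheet:
  Assets:      Foreign assets +338B
  Liabilities: Bank reserves +687.5B, Currency in circulation +45.5B, Government deposits −395B
Commercial banking system:
  Assets:      Reserves at CB +687.5B, Foreign assets −338B
  Liabilities: Checkable deposits +349.5B
Monetary base = currency + reserves: +45.5B + (+687.5B) = +733 billion.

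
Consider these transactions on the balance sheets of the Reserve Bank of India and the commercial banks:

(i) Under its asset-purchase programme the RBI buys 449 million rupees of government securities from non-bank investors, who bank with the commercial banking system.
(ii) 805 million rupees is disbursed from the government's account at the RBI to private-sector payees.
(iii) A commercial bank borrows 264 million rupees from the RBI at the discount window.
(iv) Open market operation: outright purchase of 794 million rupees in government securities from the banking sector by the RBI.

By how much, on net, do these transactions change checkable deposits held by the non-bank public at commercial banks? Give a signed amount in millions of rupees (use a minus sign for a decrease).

+1254 million

RBI balance sheet:
  Assets:      Securities +1243M, Loans to banks +264M
  Liabilities: Bank reserves +2312M, Government deposits −805M
Commercial banking system:
  Assets:      Reserves at CB +2312M, Securities −794M
  Liabilities: Checkable deposits +1254M, Borrowings from CB +264M
So the change in checkable deposits held by the non-bank public at commercial banks is +1254 million.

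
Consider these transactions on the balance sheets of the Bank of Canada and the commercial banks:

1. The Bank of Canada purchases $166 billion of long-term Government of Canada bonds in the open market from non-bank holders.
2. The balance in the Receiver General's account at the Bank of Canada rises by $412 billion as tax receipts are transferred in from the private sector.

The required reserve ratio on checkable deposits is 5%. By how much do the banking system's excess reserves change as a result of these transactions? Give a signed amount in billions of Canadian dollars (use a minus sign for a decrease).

Asset purchase (from non-banks) $166 billion: reserves +$166B, deposits +$166B.
Government account inflow $412 billion: reserves −$412B, deposits −$412B.
Totals: Δreserves = −$246B, Δdeposits = −$246B.
Δrequired reserves = 5% × −$246B = −$12.3B.
Δexcess reserves = Δreserves − Δrequired = −$246B − (−$12.3B) = -$233.7 billion.

-$233.7 billion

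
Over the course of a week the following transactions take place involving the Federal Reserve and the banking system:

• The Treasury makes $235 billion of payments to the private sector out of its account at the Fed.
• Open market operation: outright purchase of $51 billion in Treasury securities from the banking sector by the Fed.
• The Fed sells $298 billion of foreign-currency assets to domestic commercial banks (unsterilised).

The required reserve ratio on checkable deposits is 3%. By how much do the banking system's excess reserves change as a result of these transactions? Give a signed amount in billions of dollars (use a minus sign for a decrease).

Government spending $235 billion: reserves +$235B, deposits +$235B.
OMO purchase (from banks) $51 billion: reserves +$51B, deposits 0.
FX sale $298 billion: reserves −$298B, deposits 0.
Totals: Δreserves = −$12B, Δdeposits = +$235B.
Δrequired reserves = 3% × +$235B = +$7.05B.
Δexcess reserves = Δreserves − Δrequired = −$12B − (+$7.05B) = -$19.05 billion.

-$19.05 billion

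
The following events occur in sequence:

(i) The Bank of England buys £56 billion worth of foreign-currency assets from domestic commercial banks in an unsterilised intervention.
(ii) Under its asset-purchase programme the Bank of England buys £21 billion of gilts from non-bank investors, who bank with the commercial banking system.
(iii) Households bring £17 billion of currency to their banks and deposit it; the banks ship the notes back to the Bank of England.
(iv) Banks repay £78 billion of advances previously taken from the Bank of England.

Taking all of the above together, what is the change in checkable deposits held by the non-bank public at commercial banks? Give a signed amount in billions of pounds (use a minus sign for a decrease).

+£38 billion

Bank of England balance sheet:
  Assets:      Securities +£21B, Loans to banks −£78B, Foreign assets +£56B
  Liabilities: Bank reserves +£16B, Currency in circulation −£17B
Commercial banking system:
  Assets:      Reserves at CB +£16B, Foreign assets −£56B
  Liabilities: Checkable deposits +£38B, Borrowings from CB −£78B
So the change in checkable deposits held by the non-bank public at commercial banks is +£38 billion.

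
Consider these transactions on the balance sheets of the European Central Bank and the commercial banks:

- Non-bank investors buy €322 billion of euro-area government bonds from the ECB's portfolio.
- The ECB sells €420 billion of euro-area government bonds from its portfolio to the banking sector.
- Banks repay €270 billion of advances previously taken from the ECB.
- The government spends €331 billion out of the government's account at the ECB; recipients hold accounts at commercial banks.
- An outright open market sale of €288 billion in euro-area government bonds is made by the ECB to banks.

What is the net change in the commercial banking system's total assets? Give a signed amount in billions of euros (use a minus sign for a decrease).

-€261 billion

ECB balance sheet:
  Assets:      Securities −€1030B, Loans to banks −€270B
  Liabilities: Bank reserves −€969B, Government deposits −€331B
Commercial banking system:
  Assets:      Reserves at CB −€969B, Securities +€708B
  Liabilities: Checkable deposits +€9B, Borrowings from CB −€270B
Change in total bank assets = -€261 billion.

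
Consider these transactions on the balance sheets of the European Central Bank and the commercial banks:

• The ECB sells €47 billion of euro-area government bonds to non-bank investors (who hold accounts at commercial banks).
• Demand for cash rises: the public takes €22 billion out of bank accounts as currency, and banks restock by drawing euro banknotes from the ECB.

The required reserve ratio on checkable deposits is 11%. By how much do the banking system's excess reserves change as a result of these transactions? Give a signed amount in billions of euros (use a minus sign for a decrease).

-€61.41 billion

Asset sale (to non-banks) €47 billion: reserves −€47B, deposits −€47B.
Currency withdrawal €22 billion: reserves −€22B, deposits −€22B.
Totals: Δreserves = −€69B, Δdeposits = −€69B.
Δrequired reserves = 11% × −€69B = −€7.59B.
Δexcess reserves = Δreserves − Δrequired = −€69B − (−€7.59B) = -€61.41 billion.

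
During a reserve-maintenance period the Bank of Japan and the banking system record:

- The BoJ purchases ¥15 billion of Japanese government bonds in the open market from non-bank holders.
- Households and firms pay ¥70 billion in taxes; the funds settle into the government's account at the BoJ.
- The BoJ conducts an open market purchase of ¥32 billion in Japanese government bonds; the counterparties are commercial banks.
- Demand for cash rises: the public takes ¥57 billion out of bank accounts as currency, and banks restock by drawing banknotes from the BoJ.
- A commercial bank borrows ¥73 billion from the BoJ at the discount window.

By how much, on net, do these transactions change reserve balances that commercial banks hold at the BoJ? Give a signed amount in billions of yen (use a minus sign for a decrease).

Asset purchase (from non-banks) ¥15 billion: the BoJ pays by crediting reserve accounts → +¥15B.
Government account inflow ¥70 billion: funds move from bank reserves into the government account → −¥70B.
OMO purchase (from banks) ¥32 billion: the BoJ pays by crediting reserve accounts → +¥32B.
Currency withdrawal ¥57 billion: banks swap reserves for currency → −¥57B.
Discount-window loan ¥73 billion: the loan is credited to the bank's reserve account → +¥73B.
Net: 15 − 70 + 32 − 57 + 73 = -¥7 billion.

-¥7 billion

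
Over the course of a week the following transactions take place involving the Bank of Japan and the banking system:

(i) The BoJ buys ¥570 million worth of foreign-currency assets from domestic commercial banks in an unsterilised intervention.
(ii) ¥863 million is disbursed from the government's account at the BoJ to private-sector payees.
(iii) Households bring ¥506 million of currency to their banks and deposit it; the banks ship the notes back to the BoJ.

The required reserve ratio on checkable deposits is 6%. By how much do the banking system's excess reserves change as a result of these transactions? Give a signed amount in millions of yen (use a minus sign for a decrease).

FX purchase ¥570 million: reserves +¥570M, deposits 0.
Government spending ¥863 million: reserves +¥863M, deposits +¥863M.
Currency deposit ¥506 million: reserves +¥506M, deposits +¥506M.
Totals: Δreserves = +¥1939M, Δdeposits = +¥1369M.
Δrequired reserves = 6% × +¥1369M = +¥82.14M.
Δexcess reserves = Δreserves − Δrequired = +¥1939M − (+¥82.14M) = +¥1856.86 million.

+¥1856.86 million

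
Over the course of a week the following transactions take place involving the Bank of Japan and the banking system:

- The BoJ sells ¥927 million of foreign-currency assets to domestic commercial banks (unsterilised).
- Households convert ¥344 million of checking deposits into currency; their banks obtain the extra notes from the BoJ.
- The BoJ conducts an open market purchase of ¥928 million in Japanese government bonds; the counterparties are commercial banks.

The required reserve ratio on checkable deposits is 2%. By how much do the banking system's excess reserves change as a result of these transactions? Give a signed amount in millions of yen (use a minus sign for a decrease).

FX sale ¥927 million: reserves −¥927M, deposits 0.
Currency withdrawal ¥344 million: reserves −¥344M, deposits −¥344M.
OMO purchase (from banks) ¥928 million: reserves +¥928M, deposits 0.
Totals: Δreserves = −¥343M, Δdeposits = −¥344M.
Δrequired reserves = 2% × −¥344M = −¥6.88M.
Δexcess reserves = Δreserves − Δrequired = −¥343M − (−¥6.88M) = -¥336.12 million.

-¥336.12 million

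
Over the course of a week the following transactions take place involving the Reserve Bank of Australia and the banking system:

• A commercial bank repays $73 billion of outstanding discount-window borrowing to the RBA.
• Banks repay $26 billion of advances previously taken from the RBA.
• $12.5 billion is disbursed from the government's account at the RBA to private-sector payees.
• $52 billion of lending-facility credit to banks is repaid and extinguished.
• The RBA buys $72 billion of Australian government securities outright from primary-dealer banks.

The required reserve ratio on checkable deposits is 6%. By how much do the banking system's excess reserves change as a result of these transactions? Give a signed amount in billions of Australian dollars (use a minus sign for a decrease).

Discount-window repayment $73 billion: reserves −$73B, deposits 0.
Discount-window repayment $26 billion: reserves −$26B, deposits 0.
Government spending $12.5 billion: reserves +$12.5B, deposits +$12.5B.
Discount-window repayment $52 billion: reserves −$52B, deposits 0.
OMO purchase (from banks) $72 billion: reserves +$72B, deposits 0.
Totals: Δreserves = −$66.5B, Δdeposits = +$12.5B.
Δrequired reserves = 6% × +$12.5B = +$0.75B.
Δexcess reserves = Δreserves − Δrequired = −$66.5B − (+$0.75B) = -$67.25 billion.

-$67.25 billion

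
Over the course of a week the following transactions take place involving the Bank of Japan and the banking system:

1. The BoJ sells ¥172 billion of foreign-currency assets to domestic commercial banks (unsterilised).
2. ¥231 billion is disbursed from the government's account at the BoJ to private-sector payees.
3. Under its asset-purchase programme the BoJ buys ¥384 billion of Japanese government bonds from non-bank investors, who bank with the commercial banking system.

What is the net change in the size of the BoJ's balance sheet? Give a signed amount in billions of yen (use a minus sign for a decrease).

BoJ balance sheet:
  Assets:      Securities +¥384B, Foreign assets −¥172B
  Liabilities: Bank reserves +¥443B, Government deposits −¥231B
Change in total BoJ assets = +¥212 billion.

+¥212 billion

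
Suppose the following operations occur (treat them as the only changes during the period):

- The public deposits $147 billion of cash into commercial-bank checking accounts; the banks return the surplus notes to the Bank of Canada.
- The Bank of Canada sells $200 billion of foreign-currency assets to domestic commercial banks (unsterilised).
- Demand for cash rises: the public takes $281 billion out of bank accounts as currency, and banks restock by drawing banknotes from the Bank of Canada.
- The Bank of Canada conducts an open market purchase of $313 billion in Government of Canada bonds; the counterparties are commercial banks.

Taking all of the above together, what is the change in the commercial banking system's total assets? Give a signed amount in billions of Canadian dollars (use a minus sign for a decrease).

-$134 billion

Bank of Canada balance sheet:
  Assets:      Securities +$313B, Foreign assets −$200B
  Liabilities: Bank reserves −$21B, Currency in circulation +$134B
Commercial banking system:
  Assets:      Reserves at CB −$21B, Securities −$313B, Foreign assets +$200B
  Liabilities: Checkable deposits −$134B
Change in total bank assets = -$134 billion.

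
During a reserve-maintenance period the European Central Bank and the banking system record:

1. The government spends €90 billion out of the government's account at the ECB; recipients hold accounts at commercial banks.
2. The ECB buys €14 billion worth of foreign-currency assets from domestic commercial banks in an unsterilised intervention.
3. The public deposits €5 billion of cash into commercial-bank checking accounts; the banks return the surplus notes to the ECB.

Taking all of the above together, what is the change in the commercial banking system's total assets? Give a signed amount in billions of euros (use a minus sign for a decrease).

ECB balance sheet:
  Assets:      Foreign assets +€14B
  Liabilities: Bank reserves +€109B, Currency in circulation −€5B, Government deposits −€90B
Commercial banking system:
  Assets:      Reserves at CB +€109B, Foreign assets −€14B
  Liabilities: Checkable deposits +€95B
Change in total bank assets = +€95 billion.

+€95 billion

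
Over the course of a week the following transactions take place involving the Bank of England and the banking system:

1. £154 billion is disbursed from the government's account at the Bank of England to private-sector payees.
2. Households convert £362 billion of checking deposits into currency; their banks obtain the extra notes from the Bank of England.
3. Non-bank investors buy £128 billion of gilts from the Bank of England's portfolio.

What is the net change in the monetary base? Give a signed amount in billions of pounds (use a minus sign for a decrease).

Government spending £154 billion: a non-base liability converts back to reserves → +£154B.
Currency withdrawal £362 billion: just a shift between currency and reserves — both are base money → 0.
Asset sale (to non-banks) £128 billion: Bank of England balance sheet contracts → −£128B.
Net: 154 + 0 − 128 = +£26 billion.

+£26 billion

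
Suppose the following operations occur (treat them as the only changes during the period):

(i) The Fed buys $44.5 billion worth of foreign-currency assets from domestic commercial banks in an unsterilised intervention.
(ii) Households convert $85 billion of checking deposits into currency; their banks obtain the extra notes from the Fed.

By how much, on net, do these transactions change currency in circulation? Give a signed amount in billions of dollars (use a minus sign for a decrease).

Fed balance sheet:
  Assets:      Foreign assets +$44.5B
  Liabilities: Bank reserves −$40.5B, Currency in circulation +$85B
So the change in currency in circulation is +$85 billion.

+$85 billion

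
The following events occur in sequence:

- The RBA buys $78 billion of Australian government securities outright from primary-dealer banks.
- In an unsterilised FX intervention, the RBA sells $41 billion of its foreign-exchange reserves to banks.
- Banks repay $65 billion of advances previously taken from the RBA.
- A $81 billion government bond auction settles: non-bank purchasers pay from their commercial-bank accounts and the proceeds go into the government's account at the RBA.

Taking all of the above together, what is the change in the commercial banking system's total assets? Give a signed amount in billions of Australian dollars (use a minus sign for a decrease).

OMO purchase (from banks) $78 billion: just an asset swap on bank balance sheets → 0.
FX sale $41 billion: just an asset swap on bank balance sheets → 0.
Discount-window repayment $65 billion: bank balance sheets shrink → −$65B.
Government account inflow $81 billion: bank balance sheets shrink → −$81B.
Net: 0 + 0 − 65 − 81 = -$146 billion.

-$146 billion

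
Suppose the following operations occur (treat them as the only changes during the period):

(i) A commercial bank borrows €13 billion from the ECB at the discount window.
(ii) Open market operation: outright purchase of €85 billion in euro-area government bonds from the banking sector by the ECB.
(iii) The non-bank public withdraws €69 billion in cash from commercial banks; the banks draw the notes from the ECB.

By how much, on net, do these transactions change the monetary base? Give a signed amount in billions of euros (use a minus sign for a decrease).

+€98 billion

Discount-window loan €13 billion: ECB balance sheet expands → +€13B.
OMO purchase (from banks) €85 billion: ECB balance sheet expands → +€85B.
Currency withdrawal €69 billion: just a shift between currency and reserves — both are base money → 0.
Net: 13 + 85 + 0 = +€98 billion.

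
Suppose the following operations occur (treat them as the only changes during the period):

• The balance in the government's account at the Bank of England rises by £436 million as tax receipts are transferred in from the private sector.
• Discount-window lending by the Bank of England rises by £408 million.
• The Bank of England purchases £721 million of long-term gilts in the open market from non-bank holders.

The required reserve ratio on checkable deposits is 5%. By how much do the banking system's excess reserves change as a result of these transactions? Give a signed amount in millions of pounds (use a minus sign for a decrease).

Government account inflow £436 million: reserves −£436M, deposits −£436M.
Discount-window loan £408 million: reserves +£408M, deposits 0.
Asset purchase (from non-banks) £721 million: reserves +£721M, deposits +£721M.
Totals: Δreserves = +£693M, Δdeposits = +£285M.
Δrequired reserves = 5% × +£285M = +£14.25M.
Δexcess reserves = Δreserves − Δrequired = +£693M − (+£14.25M) = +£678.75 million.

+£678.75 million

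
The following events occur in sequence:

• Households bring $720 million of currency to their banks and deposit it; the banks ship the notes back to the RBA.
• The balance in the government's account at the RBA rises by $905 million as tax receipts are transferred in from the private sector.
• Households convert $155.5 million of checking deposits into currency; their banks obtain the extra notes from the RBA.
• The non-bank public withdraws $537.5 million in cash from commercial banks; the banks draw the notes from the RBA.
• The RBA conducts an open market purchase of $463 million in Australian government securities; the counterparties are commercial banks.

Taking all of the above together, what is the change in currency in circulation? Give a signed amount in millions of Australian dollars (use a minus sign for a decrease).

RBA balance sheet:
  Assets:      Securities +$463M
  Liabilities: Bank reserves −$415M, Currency in circulation −$27M, Government deposits +$905M
So the change in currency in circulation is -$27 million.

-$27 million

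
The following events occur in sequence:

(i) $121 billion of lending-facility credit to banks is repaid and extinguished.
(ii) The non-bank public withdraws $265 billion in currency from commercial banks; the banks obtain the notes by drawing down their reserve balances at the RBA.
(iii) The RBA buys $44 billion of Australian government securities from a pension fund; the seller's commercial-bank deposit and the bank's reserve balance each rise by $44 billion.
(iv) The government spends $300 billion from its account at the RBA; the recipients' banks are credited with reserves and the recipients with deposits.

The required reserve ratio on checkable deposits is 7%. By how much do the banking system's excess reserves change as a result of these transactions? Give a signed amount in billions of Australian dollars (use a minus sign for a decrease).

Discount-window repayment $121 billion: reserves −$121B, deposits 0.
Currency withdrawal $265 billion: reserves −$265B, deposits −$265B.
Asset purchase (from non-banks) $44 billion: reserves +$44B, deposits +$44B.
Government spending $300 billion: reserves +$300B, deposits +$300B.
Totals: Δreserves = −$42B, Δdeposits = +$79B.
Δrequired reserves = 7% × +$79B = +$5.53B.
Δexcess reserves = Δreserves − Δrequired = −$42B − (+$5.53B) = -$47.53 billion.

-$47.53 billion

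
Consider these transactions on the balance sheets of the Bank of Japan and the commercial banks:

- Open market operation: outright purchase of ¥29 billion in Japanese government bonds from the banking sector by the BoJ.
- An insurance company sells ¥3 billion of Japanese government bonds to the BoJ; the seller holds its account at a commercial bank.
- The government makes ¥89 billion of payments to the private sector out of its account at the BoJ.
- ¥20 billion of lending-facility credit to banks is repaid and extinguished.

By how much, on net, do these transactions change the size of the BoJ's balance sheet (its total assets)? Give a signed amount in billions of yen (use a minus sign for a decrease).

+¥12 billion

OMO purchase (from banks) ¥29 billion: a BoJ asset is acquired → +¥29B.
Asset purchase (from non-banks) ¥3 billion: a BoJ asset is acquired → +¥3B.
Government spending ¥89 billion: only the composition of liabilities changes → 0.
Discount-window repayment ¥20 billion: a BoJ asset is shed → −¥20B.
Net: 29 + 3 + 0 − 20 = +¥12 billion.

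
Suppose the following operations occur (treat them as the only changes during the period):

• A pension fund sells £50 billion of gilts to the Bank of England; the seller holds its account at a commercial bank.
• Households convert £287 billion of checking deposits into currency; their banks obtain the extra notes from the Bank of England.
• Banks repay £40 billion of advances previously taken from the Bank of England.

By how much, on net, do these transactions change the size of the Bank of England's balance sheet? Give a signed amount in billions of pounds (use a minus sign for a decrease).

+£10 billion

Asset purchase (from non-banks) £50 billion: a Bank of England asset is acquired → +£50B.
Currency withdrawal £287 billion: only the composition of liabilities changes → 0.
Discount-window repayment £40 billion: a Bank of England asset is shed → −£40B.
Net: 50 + 0 − 40 = +£10 billion.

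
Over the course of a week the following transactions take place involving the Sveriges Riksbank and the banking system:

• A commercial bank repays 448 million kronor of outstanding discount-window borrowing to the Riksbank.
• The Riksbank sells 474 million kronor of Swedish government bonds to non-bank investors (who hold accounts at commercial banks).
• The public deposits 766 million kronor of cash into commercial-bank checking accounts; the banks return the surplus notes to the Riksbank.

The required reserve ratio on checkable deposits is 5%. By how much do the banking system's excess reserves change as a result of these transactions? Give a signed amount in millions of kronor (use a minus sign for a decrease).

Discount-window repayment 448 million kronor: reserves −448M, deposits 0.
Asset sale (to non-banks) 474 million kronor: reserves −474M, deposits −474M.
Currency deposit 766 million kronor: reserves +766M, deposits +766M.
Totals: Δreserves = −156M, Δdeposits = +292M.
Δrequired reserves = 5% × +292M = +14.6M.
Δexcess reserves = Δreserves − Δrequired = −156M − (+14.6M) = -170.6 million.

-170.6 million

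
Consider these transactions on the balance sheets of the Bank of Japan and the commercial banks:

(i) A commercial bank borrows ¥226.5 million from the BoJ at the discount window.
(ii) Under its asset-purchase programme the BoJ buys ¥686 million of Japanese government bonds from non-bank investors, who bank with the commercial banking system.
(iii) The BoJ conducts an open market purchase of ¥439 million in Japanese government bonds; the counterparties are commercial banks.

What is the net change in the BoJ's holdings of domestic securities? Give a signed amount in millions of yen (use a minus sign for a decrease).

Discount-window loan ¥226.5 million: the BoJ's securities portfolio is untouched → 0.
Asset purchase (from non-banks) ¥686 million: securities added to the BoJ's portfolio → +¥686M.
OMO purchase (from banks) ¥439 million: securities added to the BoJ's portfolio → +¥439M.
Net: 0 + 686 + 439 = +¥1125 million.

+¥1125 million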